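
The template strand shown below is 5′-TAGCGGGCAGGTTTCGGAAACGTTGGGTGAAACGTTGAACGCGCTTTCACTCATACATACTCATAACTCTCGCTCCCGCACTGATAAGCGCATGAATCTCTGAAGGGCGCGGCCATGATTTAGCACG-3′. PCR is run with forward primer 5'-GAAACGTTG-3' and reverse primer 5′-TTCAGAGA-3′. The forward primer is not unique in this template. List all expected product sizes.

The forward primer GAAACGTTG matches the top strand at positions 17–25, 29–37.
The reverse primer's reverse complement is TCTCTGAA, matching at positions 97–104.
Each forward site pairs with the reverse site to give a product ending at position 104: sizes 88, 76 bp.

88 bp, 76 bp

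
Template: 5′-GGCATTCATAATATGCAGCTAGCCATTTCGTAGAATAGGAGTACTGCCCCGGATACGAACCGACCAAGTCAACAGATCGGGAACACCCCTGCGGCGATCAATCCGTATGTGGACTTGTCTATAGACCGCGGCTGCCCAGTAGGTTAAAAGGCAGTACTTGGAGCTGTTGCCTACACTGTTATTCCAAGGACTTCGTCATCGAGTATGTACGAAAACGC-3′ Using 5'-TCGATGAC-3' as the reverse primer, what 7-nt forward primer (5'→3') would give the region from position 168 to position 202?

5'-TGCCTAC-3'

The reverse primer's reverse complement GTCATCGA matches the template at positions 195–202; the product starts at position 168.
The forward primer is identical to the top strand over positions 168–174: TGCCTAC.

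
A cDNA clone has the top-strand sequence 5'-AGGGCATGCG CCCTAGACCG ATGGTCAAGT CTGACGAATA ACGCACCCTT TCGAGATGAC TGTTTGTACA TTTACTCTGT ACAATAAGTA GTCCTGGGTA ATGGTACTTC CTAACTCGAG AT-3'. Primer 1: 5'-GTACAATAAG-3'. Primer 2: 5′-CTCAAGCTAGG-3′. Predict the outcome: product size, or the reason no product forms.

Primer 2 (CTCAAGCTAGG) does not match the top strand, and its reverse complement CCTAGCTTGAG does not match either.
With no annealing site for primer 2, no amplification occurs.

No product — primer 2 has no binding site in the template.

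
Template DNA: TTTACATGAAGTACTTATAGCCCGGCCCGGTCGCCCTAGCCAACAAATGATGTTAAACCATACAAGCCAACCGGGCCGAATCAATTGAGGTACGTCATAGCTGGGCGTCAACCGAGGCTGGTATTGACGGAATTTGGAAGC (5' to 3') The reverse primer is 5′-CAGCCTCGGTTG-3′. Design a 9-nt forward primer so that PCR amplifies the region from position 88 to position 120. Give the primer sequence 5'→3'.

The reverse primer's reverse complement CAACCGAGGCTG matches the template at positions 109–120; the product starts at position 88.
The forward primer is identical to the top strand over positions 88–96: AGGTACGTC.

5'-AGGTACGTC-3'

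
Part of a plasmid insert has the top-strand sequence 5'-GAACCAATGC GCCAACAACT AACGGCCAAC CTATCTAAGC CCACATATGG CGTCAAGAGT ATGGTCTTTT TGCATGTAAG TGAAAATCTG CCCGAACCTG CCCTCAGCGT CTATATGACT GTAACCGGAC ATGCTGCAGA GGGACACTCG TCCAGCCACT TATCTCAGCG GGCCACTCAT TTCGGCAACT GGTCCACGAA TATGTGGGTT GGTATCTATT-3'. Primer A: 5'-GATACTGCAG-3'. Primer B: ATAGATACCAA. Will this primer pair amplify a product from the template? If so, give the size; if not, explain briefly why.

Primer A (GATACTGCAG) does not match the top strand, and its reverse complement CTGCAGTATC does not match either.
With no annealing site for primer A, no amplification occurs.

No product — primer A has no binding site in the template.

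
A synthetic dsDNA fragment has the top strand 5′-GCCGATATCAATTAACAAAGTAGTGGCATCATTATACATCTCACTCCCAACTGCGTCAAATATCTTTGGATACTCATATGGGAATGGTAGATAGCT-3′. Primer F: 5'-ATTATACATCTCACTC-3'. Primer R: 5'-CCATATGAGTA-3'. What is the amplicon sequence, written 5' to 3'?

Scanning the template, ATTATACATCTCACTC occurs at positions 31–46; this primer anneals to the bottom strand there with its 3' end pointing downstream.
Taking the reverse complement of CCATATGAGTA gives TACTCATATGG, found at positions 71–81 on the template; the primer anneals here to the top strand with its 3' end pointing upstream.
The product is the template from position 31 through 81 (51 bp).

5'-ATTATACATCTCACTCCCAACTGCGTCAAATATCTTTGGATACTCATATGG-3'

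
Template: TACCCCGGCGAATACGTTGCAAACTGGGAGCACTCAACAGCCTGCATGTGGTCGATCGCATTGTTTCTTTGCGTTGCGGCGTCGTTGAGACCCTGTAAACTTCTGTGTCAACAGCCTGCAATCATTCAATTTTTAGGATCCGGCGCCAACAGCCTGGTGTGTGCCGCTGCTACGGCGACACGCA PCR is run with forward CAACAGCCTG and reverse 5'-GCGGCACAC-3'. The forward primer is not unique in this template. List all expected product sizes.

The forward primer CAACAGCCTG matches the top strand at positions 35–44, 109–118, 147–156.
The reverse primer's reverse complement is GTGTGCCGC, matching at positions 159–167.
Each forward site pairs with the reverse site to give a product ending at position 167: sizes 133, 59, 21 bp.

133 bp, 59 bp, 21 bp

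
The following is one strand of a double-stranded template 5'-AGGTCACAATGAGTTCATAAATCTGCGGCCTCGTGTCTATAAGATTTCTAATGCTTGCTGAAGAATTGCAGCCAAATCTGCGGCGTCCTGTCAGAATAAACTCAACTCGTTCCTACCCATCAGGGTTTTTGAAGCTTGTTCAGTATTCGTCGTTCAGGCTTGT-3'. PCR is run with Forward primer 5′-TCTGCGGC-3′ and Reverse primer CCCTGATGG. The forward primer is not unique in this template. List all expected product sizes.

104 bp, 49 bp

The forward primer TCTGCGGC matches the top strand at positions 22–29, 77–84.
The reverse primer's reverse complement is CCATCAGGG, matching at positions 117–125.
Each forward site pairs with the reverse site to give a product ending at position 125: sizes 104, 49 bp.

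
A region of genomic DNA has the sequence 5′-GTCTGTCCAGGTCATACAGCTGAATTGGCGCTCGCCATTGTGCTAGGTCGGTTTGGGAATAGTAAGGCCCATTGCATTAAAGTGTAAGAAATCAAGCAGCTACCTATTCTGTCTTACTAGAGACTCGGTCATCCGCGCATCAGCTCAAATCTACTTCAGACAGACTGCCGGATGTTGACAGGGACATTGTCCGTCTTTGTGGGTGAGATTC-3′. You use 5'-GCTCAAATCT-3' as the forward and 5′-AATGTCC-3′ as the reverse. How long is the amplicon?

Forward primer GCTCAAATCT is found on the top strand at positions 143–152.
Reverse complement of the reverse primer: GGACATT. This occurs on the top strand at positions 182–188.
Amplicon spans positions 143–188: 46 bp.

46 bp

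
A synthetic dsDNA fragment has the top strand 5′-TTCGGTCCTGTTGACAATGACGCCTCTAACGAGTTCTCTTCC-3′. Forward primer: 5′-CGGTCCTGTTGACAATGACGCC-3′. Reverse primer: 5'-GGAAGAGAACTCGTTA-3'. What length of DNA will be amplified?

Forward primer CGGTCCTGTTGACAATGACGCC is found on the top strand at positions 3–24.
The reverse primer's reverse complement is TAACGAGTTCTCTTCC, which matches the template at positions 27–42.
The product runs from position 3 to position 42, so its length is 42 − 3 + 1 = 40 bp.

40 bp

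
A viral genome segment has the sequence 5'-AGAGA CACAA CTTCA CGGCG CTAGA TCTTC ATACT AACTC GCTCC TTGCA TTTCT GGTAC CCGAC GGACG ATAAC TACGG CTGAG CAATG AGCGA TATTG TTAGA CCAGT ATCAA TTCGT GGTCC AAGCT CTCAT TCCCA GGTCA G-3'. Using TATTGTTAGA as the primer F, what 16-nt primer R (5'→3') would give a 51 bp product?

5'-CTGACCTGGGAATGAG-3'

The forward primer binds at positions 96–105, so a 51 bp product ends at position 96 + 51 − 1 = 146.
The reverse primer anneals to the top strand over positions 131–146, i.e. to CTCATTCCCAGGTCAG.
Its sequence written 5'→3' is the reverse complement: CTGACCTGGGAATGAG.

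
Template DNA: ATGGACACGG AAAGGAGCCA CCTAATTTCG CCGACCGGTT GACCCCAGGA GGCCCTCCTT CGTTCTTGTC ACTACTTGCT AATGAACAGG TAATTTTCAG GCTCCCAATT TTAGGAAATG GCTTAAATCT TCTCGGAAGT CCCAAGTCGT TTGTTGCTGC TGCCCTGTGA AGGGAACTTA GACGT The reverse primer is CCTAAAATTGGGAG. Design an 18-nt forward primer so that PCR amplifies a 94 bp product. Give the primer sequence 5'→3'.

5'-CTAATTTCGCCGACCGGT-3'

The reverse primer's reverse complement CTCCCAATTTTAGG matches the template at positions 102–115, so the product ends at position 115.
A 94 bp product then starts at position 115 − 94 + 1 = 22.
The forward primer is identical to the top strand there: CTAATTTCGCCGACCGGT.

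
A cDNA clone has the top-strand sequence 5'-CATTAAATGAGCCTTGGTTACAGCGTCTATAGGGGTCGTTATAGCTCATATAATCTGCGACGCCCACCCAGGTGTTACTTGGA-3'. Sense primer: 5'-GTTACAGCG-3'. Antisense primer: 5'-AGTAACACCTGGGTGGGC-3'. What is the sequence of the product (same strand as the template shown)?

5'-GTTACAGCGTCTATAGGGGTCGTTATAGCTCATATAATCTGCGACGCCCACCCAGGTGTTACT-3'

Forward primer GTTACAGCG is found on the top strand at positions 17–25.
Taking the reverse complement of AGTAACACCTGGGTGGGC gives GCCCACCCAGGTGTTACT, found at positions 62–79 on the template; the primer anneals here to the top strand with its 3' end pointing upstream.
The product is the template from position 17 through 79 (63 bp).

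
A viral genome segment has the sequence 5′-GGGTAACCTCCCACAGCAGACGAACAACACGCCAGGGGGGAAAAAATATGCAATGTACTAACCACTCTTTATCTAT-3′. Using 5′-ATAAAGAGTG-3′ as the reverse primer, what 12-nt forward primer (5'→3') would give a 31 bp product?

5'-AAAAATATGCAA-3'

The reverse primer's reverse complement CACTCTTTAT matches the template at positions 63–72, so the product ends at position 72.
A 31 bp product then starts at position 72 − 31 + 1 = 42.
The forward primer is identical to the top strand there: AAAAATATGCAA.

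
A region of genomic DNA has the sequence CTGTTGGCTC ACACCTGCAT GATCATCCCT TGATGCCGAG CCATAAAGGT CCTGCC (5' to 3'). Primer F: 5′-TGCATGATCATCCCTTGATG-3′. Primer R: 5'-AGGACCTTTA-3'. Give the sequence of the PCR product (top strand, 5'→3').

The forward primer matches the template at positions 16–35.
Reverse complement of the reverse primer: TAAAGGTCCT. This occurs on the top strand at positions 44–53.
The product is the template from position 16 through 53 (38 bp).

5'-TGCATGATCATCCCTTGATGCCGAGCCATAAAGGTCCT-3'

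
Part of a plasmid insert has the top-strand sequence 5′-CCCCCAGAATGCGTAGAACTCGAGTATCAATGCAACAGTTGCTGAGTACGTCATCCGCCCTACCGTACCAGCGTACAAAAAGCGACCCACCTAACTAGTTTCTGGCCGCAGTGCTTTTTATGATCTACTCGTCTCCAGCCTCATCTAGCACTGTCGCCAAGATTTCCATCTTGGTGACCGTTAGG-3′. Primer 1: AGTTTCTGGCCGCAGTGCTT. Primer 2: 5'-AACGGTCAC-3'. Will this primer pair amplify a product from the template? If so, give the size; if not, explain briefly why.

Primer 1 (AGTTTCTGGCCGCAGTGCTT) matches the top strand at positions 97–116; it acts as a forward primer.
Primer 2's reverse complement is GTGACCGTT, matching the top strand at positions 174–182; it acts as a reverse primer.
The 3' ends face each other across positions 97–182, giving an 86 bp product.

Yes — an 86 bp product.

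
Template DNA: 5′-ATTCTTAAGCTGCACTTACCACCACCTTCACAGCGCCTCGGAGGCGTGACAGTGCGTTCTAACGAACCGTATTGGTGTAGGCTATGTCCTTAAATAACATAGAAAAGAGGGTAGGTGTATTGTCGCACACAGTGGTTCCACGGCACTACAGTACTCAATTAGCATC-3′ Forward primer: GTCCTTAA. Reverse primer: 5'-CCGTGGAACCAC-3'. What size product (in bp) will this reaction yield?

Forward primer GTCCTTAA is found on the top strand at positions 86–93.
Reverse complement of the reverse primer: GTGGTTCCACGG. This occurs on the top strand at positions 132–143.
Amplicon spans positions 86–143: 58 bp.

58 bp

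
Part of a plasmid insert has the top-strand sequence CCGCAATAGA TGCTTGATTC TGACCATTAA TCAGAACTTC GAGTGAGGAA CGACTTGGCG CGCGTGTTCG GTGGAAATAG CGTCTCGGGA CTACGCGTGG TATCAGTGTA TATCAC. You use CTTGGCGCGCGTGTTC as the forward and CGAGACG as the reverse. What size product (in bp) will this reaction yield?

34 bp

The forward primer matches the template at positions 54–69.
Taking the reverse complement of CGAGACG gives CGTCTCG, found at positions 81–87 on the template; the primer anneals here to the top strand with its 3' end pointing upstream.
Product length = (reverse-primer end) − (forward-primer start) + 1 = 87 − 54 + 1 = 34 bp.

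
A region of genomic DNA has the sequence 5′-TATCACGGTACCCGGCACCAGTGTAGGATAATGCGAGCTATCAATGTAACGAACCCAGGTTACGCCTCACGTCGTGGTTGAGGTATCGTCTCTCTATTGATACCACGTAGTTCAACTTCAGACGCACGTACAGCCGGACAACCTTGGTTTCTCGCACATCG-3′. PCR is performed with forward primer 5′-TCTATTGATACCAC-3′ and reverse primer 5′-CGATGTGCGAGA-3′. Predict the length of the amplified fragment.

Scanning the template, TCTATTGATACCAC occurs at positions 93–106; this primer anneals to the bottom strand there with its 3' end pointing downstream.
Reverse complement of the reverse primer: TCTCGCACATCG. This occurs on the top strand at positions 150–161.
Product length = (reverse-primer end) − (forward-primer start) + 1 = 161 − 93 + 1 = 69 bp.

69 bp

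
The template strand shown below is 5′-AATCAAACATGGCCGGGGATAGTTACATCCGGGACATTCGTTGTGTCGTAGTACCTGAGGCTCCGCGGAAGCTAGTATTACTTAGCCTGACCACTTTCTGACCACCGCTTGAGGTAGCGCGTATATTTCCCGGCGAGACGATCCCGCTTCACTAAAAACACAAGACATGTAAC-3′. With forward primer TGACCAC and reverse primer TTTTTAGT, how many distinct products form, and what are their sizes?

The forward primer TGACCAC matches the top strand at positions 88–94, 99–105.
The reverse primer's reverse complement is ACTAAAAA, matching at positions 151–158.
Each forward site pairs with the reverse site to give a product ending at position 158: sizes 71, 60 bp.

Two products: 71 bp, 60 bp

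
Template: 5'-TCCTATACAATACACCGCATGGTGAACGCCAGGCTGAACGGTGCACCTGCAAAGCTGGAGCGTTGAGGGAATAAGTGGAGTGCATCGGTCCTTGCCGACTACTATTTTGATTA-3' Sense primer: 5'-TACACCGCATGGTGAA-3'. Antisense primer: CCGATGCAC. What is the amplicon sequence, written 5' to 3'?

5'-TACACCGCATGGTGAACGCCAGGCTGAACGGTGCACCTGCAAAGCTGGAGCGTTGAGGGAATAAGTGGAGTGCATCGG-3'

Forward primer TACACCGCATGGTGAA is found on the top strand at positions 11–26.
Taking the reverse complement of CCGATGCAC gives GTGCATCGG, found at positions 80–88 on the template; the primer anneals here to the top strand with its 3' end pointing upstream.
The product is the template from position 11 through 88 (78 bp).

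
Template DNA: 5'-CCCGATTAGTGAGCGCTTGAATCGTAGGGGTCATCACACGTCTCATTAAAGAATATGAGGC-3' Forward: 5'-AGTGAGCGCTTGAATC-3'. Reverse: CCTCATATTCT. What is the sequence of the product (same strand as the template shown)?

The forward primer matches the template at positions 8–23.
Reverse complement of the reverse primer: AGAATATGAGG. This occurs on the top strand at positions 50–60.
The product is the template from position 8 through 60 (53 bp).

5'-AGTGAGCGCTTGAATCGTAGGGGTCATCACACGTCTCATTAAAGAATATGAGG-3'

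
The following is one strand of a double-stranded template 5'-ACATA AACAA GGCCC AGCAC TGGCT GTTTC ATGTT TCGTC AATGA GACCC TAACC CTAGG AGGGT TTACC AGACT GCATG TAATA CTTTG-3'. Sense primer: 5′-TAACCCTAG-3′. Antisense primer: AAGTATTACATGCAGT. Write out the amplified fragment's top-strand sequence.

Forward primer TAACCCTAG is found on the top strand at positions 51–59.
The reverse primer's reverse complement is ACTGCATGTAATACTT, which matches the template at positions 73–88.
The product is the template from position 51 through 88 (38 bp).

5'-TAACCCTAGGAGGGTTTACCAGACTGCATGTAATACTT-3'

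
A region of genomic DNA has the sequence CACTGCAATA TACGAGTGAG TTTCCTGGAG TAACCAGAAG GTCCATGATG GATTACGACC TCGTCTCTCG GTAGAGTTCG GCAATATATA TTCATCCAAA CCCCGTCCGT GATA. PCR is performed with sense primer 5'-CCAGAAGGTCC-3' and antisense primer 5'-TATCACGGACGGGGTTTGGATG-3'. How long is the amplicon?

81 bp

Scanning the template, CCAGAAGGTCC occurs at positions 34–44; this primer anneals to the bottom strand there with its 3' end pointing downstream.
The reverse primer's reverse complement is CATCCAAACCCCGTCCGTGATA, which matches the template at positions 93–114.
The product runs from position 34 to position 114, so its length is 114 − 34 + 1 = 81 bp.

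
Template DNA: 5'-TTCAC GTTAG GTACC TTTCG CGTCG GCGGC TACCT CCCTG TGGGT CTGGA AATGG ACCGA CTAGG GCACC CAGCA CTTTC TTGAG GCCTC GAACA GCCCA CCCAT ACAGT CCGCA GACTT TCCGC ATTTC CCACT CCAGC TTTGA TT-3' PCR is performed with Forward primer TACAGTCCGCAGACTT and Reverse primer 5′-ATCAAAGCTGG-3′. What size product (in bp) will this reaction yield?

42 bp

The forward primer matches the template at positions 105–120.
Taking the reverse complement of ATCAAAGCTGG gives CCAGCTTTGAT, found at positions 136–146 on the template; the primer anneals here to the top strand with its 3' end pointing upstream.
Amplicon spans positions 105–146: 42 bp.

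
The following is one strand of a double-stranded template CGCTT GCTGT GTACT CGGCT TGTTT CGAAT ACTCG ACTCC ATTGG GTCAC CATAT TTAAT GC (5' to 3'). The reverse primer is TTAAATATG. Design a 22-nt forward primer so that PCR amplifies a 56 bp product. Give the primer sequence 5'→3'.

The reverse primer's reverse complement CATATTTAA matches the template at positions 51–59, so the product ends at position 59.
A 56 bp product then starts at position 59 − 56 + 1 = 4.
The forward primer is identical to the top strand there: TTGCTGTGTACTCGGCTTGTTT.

5'-TTGCTGTGTACTCGGCTTGTTT-3'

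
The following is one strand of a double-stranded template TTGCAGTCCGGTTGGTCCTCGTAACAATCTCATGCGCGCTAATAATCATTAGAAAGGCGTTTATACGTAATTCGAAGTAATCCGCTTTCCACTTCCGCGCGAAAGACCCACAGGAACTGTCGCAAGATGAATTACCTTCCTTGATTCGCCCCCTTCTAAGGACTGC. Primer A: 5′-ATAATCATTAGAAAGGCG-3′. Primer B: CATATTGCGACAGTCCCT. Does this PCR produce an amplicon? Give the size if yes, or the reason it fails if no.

Primer B (CATATTGCGACAGTCCCT) does not match the top strand, and its reverse complement AGGGACTGTCGCAATATG does not match either.
With no annealing site for primer B, no amplification occurs.

No product — primer B has no binding site in the template.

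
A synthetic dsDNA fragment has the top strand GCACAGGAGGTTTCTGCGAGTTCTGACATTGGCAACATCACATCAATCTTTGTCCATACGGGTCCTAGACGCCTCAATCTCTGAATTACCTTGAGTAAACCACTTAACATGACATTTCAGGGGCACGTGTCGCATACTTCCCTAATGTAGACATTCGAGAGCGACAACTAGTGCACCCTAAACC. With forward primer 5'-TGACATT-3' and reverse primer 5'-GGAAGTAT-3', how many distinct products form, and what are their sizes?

Two products: 118 bp, 32 bp

The forward primer TGACATT matches the top strand at positions 24–30, 110–116.
The reverse primer's reverse complement is ATACTTCC, matching at positions 134–141.
Each forward site pairs with the reverse site to give a product ending at position 141: sizes 118, 32 bp.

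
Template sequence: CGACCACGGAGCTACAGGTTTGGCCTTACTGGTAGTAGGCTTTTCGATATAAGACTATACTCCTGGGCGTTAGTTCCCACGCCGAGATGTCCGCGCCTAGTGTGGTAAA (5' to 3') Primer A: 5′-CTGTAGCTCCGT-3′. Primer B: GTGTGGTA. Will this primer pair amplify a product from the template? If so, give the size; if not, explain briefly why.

Primer A (CTGTAGCTCCGT) has reverse complement ACGGAGCTACAG, which matches the top strand at positions 6–17; primer A anneals to the top strand there with its 3' end pointing upstream toward position 6.
Primer B (GTGTGGTA) matches the top strand directly at positions 100–107; it anneals to the bottom strand with its 3' end pointing downstream toward position 107.
The 3' ends diverge (primer A extends toward position 1, primer B toward position 109), so the primers never converge on a shared product.

No product — the primers' 3' ends point away from each other.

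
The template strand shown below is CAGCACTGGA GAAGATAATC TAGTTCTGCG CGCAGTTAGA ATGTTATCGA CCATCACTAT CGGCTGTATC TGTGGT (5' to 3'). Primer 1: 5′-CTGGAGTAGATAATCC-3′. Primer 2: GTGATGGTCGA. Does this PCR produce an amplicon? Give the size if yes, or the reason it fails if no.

Primer 1 (CTGGAGTAGATAATCC) does not match the top strand, and its reverse complement GGATTATCTACTCCAG does not match either.
With no annealing site for primer 1, no amplification occurs.

No product — primer 1 has no binding site in the template.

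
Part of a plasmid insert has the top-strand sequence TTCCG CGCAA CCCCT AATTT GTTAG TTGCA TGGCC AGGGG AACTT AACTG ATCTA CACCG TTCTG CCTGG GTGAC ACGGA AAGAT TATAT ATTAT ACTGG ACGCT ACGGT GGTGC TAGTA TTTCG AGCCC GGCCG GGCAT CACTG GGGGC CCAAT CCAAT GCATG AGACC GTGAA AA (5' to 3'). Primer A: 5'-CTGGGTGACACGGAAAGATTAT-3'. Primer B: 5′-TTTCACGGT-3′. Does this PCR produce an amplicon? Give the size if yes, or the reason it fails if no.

Yes — a 110 bp product.

Primer A (CTGGGTGACACGGAAAGATTAT) matches the top strand at positions 67–88; it acts as a forward primer.
Primer B's reverse complement is ACCGTGAAA, matching the top strand at positions 168–176; it acts as a reverse primer.
The 3' ends face each other across positions 67–176, giving a 110 bp product.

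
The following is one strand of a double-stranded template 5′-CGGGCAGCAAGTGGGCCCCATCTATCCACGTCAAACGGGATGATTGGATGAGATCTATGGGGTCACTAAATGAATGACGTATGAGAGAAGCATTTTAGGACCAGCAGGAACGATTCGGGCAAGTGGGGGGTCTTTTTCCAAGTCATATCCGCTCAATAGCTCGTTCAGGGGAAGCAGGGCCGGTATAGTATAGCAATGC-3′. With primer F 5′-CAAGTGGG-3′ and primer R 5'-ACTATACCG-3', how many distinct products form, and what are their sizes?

Two products: 182 bp, 70 bp

The forward primer CAAGTGGG matches the top strand at positions 8–15, 120–127.
The reverse primer's reverse complement is CGGTATAGT, matching at positions 181–189.
Each forward site pairs with the reverse site to give a product ending at position 189: sizes 182, 70 bp.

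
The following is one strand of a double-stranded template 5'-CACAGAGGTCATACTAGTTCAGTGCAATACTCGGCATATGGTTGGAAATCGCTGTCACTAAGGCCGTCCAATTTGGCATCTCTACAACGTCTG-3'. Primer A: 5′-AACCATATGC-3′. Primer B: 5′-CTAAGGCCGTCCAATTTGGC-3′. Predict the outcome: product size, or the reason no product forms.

Primer A (AACCATATGC) has reverse complement GCATATGGTT, which matches the top strand at positions 34–43; primer A anneals to the top strand there with its 3' end pointing upstream toward position 34.
Primer B (CTAAGGCCGTCCAATTTGGC) matches the top strand directly at positions 58–77; it anneals to the bottom strand with its 3' end pointing downstream toward position 77.
The 3' ends diverge (primer A extends toward position 1, primer B toward position 93), so the primers never converge on a shared product.

No product — the primers' 3' ends point away from each other.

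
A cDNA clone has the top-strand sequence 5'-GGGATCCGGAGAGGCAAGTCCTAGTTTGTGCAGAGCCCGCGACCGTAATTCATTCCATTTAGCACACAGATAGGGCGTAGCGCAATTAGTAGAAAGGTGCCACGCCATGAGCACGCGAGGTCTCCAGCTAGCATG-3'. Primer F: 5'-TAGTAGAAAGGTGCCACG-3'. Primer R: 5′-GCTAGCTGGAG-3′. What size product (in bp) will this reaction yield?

46 bp

The forward primer matches the template at positions 87–104.
The reverse primer's reverse complement is CTCCAGCTAGC, which matches the template at positions 122–132.
Product length = (reverse-primer end) − (forward-primer start) + 1 = 132 − 87 + 1 = 46 bp.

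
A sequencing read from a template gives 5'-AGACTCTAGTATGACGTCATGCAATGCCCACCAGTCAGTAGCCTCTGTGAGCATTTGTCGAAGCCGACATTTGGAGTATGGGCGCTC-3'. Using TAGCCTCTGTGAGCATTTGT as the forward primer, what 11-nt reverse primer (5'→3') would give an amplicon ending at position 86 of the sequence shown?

The forward primer binds at positions 39–58; the product's 3' end on the top strand is position 86.
The reverse primer anneals to the top strand over positions 76–86, i.e. to GTATGGGCGCT.
Its sequence written 5'→3' is the reverse complement: AGCGCCCATAC.

5'-AGCGCCCATAC-3'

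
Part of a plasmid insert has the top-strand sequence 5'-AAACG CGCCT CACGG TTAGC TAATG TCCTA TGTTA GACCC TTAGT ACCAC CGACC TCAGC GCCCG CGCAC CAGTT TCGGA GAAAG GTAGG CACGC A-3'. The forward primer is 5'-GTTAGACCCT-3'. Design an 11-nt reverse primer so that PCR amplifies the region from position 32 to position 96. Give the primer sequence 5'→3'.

5'-TGCGTGCCTAC-3'

The product's 3' end on the top strand is position 96.
The reverse primer anneals to the top strand over positions 86–96, i.e. to GTAGGCACGCA.
Its sequence written 5'→3' is the reverse complement: TGCGTGCCTAC.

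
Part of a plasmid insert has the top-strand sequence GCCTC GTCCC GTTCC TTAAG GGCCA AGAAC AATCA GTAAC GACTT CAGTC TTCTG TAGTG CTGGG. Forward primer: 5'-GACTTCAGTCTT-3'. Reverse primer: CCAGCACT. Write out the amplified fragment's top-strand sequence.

Scanning the template, GACTTCAGTCTT occurs at positions 41–52; this primer anneals to the bottom strand there with its 3' end pointing downstream.
Reverse complement of the reverse primer: AGTGCTGG. This occurs on the top strand at positions 57–64.
The product is the template from position 41 through 64 (24 bp).

5'-GACTTCAGTCTTCTGTAGTGCTGG-3'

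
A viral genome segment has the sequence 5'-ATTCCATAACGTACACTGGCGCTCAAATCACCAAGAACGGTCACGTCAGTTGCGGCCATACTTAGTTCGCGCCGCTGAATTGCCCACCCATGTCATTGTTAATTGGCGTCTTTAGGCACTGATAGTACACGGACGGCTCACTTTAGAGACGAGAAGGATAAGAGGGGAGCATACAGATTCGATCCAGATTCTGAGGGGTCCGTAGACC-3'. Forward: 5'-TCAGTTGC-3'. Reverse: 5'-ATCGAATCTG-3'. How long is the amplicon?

138 bp

The forward primer matches the template at positions 46–53.
Taking the reverse complement of ATCGAATCTG gives CAGATTCGAT, found at positions 174–183 on the template; the primer anneals here to the top strand with its 3' end pointing upstream.
Product length = (reverse-primer end) − (forward-primer start) + 1 = 183 − 46 + 1 = 138 bp.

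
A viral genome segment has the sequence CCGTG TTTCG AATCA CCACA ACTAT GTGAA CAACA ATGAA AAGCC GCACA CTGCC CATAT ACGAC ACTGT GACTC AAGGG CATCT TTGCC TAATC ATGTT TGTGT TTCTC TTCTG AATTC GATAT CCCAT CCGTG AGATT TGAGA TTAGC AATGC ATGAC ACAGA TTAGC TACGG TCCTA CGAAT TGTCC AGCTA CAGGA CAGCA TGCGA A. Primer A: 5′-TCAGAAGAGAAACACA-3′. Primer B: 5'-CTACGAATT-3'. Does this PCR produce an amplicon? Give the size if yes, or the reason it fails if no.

No product — the primers' 3' ends point away from each other.

Primer A (TCAGAAGAGAAACACA) has reverse complement TGTGTTTCTCTTCTGA, which matches the top strand at positions 101–116; primer A anneals to the top strand there with its 3' end pointing upstream toward position 101.
Primer B (CTACGAATT) matches the top strand directly at positions 178–186; it anneals to the bottom strand with its 3' end pointing downstream toward position 186.
The 3' ends diverge (primer A extends toward position 1, primer B toward position 211), so the primers never converge on a shared product.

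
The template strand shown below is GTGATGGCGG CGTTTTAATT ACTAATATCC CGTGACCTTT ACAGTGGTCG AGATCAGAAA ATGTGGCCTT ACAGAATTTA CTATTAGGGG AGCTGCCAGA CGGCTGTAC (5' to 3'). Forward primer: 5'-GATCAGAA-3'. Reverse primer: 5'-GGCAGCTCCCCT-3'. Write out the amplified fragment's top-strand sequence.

Forward primer GATCAGAA is found on the top strand at positions 52–59.
Taking the reverse complement of GGCAGCTCCCCT gives AGGGGAGCTGCC, found at positions 86–97 on the template; the primer anneals here to the top strand with its 3' end pointing upstream.
The product is the template from position 52 through 97 (46 bp).

5'-GATCAGAAAATGTGGCCTTACAGAATTTACTATTAGGGGAGCTGCC-3'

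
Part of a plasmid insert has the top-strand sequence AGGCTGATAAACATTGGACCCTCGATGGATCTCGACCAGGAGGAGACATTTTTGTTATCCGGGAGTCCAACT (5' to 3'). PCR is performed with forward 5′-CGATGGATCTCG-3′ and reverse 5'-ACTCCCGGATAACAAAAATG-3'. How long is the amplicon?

Forward primer CGATGGATCTCG is found on the top strand at positions 23–34.
Reverse complement of the reverse primer: CATTTTTGTTATCCGGGAGT. This occurs on the top strand at positions 47–66.
Product length = (reverse-primer end) − (forward-primer start) + 1 = 66 − 23 + 1 = 44 bp.

44 bp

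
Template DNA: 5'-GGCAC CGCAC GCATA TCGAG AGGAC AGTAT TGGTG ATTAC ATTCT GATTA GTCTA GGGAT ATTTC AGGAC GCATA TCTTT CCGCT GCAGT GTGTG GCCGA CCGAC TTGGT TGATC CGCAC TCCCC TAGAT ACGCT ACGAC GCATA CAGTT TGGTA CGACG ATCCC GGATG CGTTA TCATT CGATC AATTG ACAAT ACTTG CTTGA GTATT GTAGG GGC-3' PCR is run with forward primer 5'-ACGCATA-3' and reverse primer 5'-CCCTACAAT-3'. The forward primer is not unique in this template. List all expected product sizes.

208 bp, 148 bp, 78 bp

The forward primer ACGCATA matches the top strand at positions 9–15, 69–75, 139–145.
The reverse primer's reverse complement is ATTGTAGGG, matching at positions 208–216.
Each forward site pairs with the reverse site to give a product ending at position 216: sizes 208, 148, 78 bp.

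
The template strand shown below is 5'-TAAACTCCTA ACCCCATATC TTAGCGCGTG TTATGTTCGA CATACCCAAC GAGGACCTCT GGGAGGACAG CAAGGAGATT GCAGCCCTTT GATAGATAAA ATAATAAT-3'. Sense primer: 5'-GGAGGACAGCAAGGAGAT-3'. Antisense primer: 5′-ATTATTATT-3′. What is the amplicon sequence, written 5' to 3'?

Scanning the template, GGAGGACAGCAAGGAGAT occurs at positions 62–79; this primer anneals to the bottom strand there with its 3' end pointing downstream.
Taking the reverse complement of ATTATTATT gives AATAATAAT, found at positions 100–108 on the template; the primer anneals here to the top strand with its 3' end pointing upstream.
The product is the template from position 62 through 108 (47 bp).

5'-GGAGGACAGCAAGGAGATTGCAGCCCTTTGATAGATAAAATAATAAT-3'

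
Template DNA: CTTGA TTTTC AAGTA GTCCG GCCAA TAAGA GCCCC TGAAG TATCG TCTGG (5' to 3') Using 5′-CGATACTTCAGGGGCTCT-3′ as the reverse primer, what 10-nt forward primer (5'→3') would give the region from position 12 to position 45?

The reverse primer's reverse complement AGAGCCCCTGAAGTATCG matches the template at positions 28–45; the product starts at position 12.
The forward primer is identical to the top strand over positions 12–21: AGTAGTCCGG.

5'-AGTAGTCCGG-3'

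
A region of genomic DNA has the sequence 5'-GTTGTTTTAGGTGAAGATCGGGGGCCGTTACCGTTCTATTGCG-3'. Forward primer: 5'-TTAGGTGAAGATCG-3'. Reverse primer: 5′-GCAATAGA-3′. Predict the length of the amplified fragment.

36 bp

The forward primer matches the template at positions 7–20.
Taking the reverse complement of GCAATAGA gives TCTATTGC, found at positions 35–42 on the template; the primer anneals here to the top strand with its 3' end pointing upstream.
The product runs from position 7 to position 42, so its length is 42 − 7 + 1 = 36 bp.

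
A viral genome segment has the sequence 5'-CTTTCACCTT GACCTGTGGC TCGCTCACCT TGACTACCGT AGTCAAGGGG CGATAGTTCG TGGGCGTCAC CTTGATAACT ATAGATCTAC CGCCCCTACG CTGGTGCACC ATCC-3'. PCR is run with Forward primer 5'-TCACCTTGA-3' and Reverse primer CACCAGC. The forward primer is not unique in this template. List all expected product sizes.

103 bp, 82 bp, 40 bp

The forward primer TCACCTTGA matches the top strand at positions 4–12, 25–33, 67–75.
The reverse primer's reverse complement is GCTGGTG, matching at positions 100–106.
Each forward site pairs with the reverse site to give a product ending at position 106: sizes 103, 82, 40 bp.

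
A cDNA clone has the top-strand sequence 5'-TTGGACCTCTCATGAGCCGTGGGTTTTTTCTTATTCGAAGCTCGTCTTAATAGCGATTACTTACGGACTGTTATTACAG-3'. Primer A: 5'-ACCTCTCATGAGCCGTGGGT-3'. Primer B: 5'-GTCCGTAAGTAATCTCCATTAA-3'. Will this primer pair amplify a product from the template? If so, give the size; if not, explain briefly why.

No product — primer B has no binding site in the template.

Primer B (GTCCGTAAGTAATCTCCATTAA) does not match the top strand, and its reverse complement TTAATGGAGATTACTTACGGAC does not match either.
With no annealing site for primer B, no amplification occurs.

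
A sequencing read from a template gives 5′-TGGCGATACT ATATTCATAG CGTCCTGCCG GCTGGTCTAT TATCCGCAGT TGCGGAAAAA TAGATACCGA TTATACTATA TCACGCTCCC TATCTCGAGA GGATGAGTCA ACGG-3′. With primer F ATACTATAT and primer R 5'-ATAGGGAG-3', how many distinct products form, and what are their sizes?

Two products: 88 bp, 21 bp

The forward primer ATACTATAT matches the top strand at positions 6–14, 73–81.
The reverse primer's reverse complement is CTCCCTAT, matching at positions 86–93.
Each forward site pairs with the reverse site to give a product ending at position 93: sizes 88, 21 bp.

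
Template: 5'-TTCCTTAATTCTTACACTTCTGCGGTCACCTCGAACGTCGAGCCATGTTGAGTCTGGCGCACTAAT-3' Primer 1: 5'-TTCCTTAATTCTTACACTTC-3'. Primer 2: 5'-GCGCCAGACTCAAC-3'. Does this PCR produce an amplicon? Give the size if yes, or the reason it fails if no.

Primer 1 (TTCCTTAATTCTTACACTTC) matches the top strand at positions 1–20; it acts as a forward primer.
Primer 2's reverse complement is GTTGAGTCTGGCGC, matching the top strand at positions 47–60; it acts as a reverse primer.
The 3' ends face each other across positions 1–60, giving a 60 bp product.

Yes — a 60 bp product.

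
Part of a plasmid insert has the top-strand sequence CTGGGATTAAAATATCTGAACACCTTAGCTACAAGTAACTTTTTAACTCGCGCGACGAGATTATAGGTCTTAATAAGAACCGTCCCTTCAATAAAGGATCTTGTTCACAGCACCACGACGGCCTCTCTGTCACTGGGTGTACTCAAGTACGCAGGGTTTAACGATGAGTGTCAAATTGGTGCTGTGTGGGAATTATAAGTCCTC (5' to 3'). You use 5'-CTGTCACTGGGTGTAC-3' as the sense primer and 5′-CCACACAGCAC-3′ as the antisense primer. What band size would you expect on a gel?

Scanning the template, CTGTCACTGGGTGTAC occurs at positions 127–142; this primer anneals to the bottom strand there with its 3' end pointing downstream.
Taking the reverse complement of CCACACAGCAC gives GTGCTGTGTGG, found at positions 179–189 on the template; the primer anneals here to the top strand with its 3' end pointing upstream.
Amplicon spans positions 127–189: 63 bp.

63 bp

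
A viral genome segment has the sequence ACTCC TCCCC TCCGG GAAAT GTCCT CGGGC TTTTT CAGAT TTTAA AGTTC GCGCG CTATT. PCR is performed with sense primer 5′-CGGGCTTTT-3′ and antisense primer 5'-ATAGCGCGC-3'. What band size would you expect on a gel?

34 bp

Forward primer CGGGCTTTT is found on the top strand at positions 26–34.
The reverse primer's reverse complement is GCGCGCTAT, which matches the template at positions 51–59.
Amplicon spans positions 26–59: 34 bp.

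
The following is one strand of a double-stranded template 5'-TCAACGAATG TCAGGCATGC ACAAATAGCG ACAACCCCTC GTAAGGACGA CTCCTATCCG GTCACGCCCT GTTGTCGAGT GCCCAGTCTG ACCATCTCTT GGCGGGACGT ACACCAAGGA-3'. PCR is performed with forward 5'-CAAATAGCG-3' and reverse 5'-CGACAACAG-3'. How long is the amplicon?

56 bp

Forward primer CAAATAGCG is found on the top strand at positions 22–30.
Reverse complement of the reverse primer: CTGTTGTCG. This occurs on the top strand at positions 69–77.
Amplicon spans positions 22–77: 56 bp.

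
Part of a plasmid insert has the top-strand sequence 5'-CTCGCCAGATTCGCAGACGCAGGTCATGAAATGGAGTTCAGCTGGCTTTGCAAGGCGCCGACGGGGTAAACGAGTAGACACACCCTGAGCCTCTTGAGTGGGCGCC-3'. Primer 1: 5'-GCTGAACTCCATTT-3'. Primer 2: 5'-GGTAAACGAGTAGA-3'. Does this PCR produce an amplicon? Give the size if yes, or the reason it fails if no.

Primer 1 (GCTGAACTCCATTT) has reverse complement AAATGGAGTTCAGC, which matches the top strand at positions 29–42; primer 1 anneals to the top strand there with its 3' end pointing upstream toward position 29.
Primer 2 (GGTAAACGAGTAGA) matches the top strand directly at positions 65–78; it anneals to the bottom strand with its 3' end pointing downstream toward position 78.
The 3' ends diverge (primer 1 extends toward position 1, primer 2 toward position 106), so the primers never converge on a shared product.

No product — the primers' 3' ends point away from each other.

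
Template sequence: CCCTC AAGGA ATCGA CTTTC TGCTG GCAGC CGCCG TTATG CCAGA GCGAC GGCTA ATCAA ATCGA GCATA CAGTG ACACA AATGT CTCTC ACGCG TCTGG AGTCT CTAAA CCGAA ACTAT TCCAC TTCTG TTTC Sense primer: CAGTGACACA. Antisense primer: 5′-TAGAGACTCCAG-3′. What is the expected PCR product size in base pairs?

The forward primer matches the template at positions 71–80.
Reverse complement of the reverse primer: CTGGAGTCTCTA. This occurs on the top strand at positions 97–108.
Amplicon spans positions 71–108: 38 bp.

38 bp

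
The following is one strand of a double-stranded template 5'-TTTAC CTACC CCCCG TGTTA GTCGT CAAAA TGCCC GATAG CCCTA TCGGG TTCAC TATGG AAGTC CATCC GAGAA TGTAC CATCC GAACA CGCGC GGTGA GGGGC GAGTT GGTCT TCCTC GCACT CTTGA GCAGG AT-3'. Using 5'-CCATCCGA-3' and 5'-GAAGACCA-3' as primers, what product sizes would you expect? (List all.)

53 bp, 38 bp

The forward primer CCATCCGA matches the top strand at positions 65–72, 80–87.
The reverse primer's reverse complement is TGGTCTTC, matching at positions 110–117.
Each forward site pairs with the reverse site to give a product ending at position 117: sizes 53, 38 bp.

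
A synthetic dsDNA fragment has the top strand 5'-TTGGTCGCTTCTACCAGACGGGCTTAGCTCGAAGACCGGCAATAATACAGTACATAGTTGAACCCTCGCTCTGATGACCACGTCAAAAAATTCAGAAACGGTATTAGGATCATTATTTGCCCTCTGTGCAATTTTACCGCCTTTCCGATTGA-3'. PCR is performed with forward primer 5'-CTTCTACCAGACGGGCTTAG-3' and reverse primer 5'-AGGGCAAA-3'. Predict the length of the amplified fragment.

116 bp

Forward primer CTTCTACCAGACGGGCTTAG is found on the top strand at positions 8–27.
The reverse primer's reverse complement is TTTGCCCT, which matches the template at positions 116–123.
The product runs from position 8 to position 123, so its length is 123 − 8 + 1 = 116 bp.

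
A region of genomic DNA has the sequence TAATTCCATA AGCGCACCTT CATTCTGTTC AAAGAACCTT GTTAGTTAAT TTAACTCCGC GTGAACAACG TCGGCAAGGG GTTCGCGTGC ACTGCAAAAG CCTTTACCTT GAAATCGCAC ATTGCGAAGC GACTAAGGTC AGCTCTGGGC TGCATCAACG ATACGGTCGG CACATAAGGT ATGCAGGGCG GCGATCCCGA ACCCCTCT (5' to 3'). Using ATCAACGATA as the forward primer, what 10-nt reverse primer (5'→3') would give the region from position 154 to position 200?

5'-TCGGGATCGC-3'

The product's 3' end on the top strand is position 200.
The reverse primer anneals to the top strand over positions 191–200, i.e. to GCGATCCCGA.
Its sequence written 5'→3' is the reverse complement: TCGGGATCGC.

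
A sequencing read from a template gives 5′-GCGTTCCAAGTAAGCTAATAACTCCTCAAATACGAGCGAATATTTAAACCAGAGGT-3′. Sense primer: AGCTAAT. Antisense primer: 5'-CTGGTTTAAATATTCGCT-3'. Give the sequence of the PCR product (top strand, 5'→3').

5'-AGCTAATAACTCCTCAAATACGAGCGAATATTTAAACCAG-3'

Forward primer AGCTAAT is found on the top strand at positions 13–19.
Taking the reverse complement of CTGGTTTAAATATTCGCT gives AGCGAATATTTAAACCAG, found at positions 35–52 on the template; the primer anneals here to the top strand with its 3' end pointing upstream.
The product is the template from position 13 through 52 (40 bp).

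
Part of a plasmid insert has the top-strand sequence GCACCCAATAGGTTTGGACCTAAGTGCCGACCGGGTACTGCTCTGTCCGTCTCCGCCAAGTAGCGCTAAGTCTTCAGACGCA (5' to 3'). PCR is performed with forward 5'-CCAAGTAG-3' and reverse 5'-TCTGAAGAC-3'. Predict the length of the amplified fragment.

23 bp

The forward primer matches the template at positions 56–63.
The reverse primer's reverse complement is GTCTTCAGA, which matches the template at positions 70–78.
Amplicon spans positions 56–78: 23 bp.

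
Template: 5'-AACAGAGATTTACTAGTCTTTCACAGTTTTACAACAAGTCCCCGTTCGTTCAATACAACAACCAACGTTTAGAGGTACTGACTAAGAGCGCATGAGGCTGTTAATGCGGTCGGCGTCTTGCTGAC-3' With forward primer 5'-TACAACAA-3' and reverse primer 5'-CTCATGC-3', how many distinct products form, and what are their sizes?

The forward primer TACAACAA matches the top strand at positions 30–37, 54–61.
The reverse primer's reverse complement is GCATGAG, matching at positions 90–96.
Each forward site pairs with the reverse site to give a product ending at position 96: sizes 67, 43 bp.

Two products: 67 bp, 43 bp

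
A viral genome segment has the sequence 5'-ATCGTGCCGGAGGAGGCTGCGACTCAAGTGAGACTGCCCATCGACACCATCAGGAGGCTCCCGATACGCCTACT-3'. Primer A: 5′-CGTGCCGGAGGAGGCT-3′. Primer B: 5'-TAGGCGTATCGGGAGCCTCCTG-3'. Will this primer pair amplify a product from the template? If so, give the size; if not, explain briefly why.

Primer A (CGTGCCGGAGGAGGCT) matches the top strand at positions 3–18; it acts as a forward primer.
Primer B's reverse complement is CAGGAGGCTCCCGATACGCCTA, matching the top strand at positions 51–72; it acts as a reverse primer.
The 3' ends face each other across positions 3–72, giving a 70 bp product.

Yes — a 70 bp product.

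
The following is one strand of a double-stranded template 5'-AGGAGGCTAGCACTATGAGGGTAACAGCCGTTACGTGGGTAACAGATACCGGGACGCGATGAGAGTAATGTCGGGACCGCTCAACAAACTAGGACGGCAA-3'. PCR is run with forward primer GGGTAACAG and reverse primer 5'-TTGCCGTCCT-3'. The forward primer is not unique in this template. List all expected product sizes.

82 bp, 64 bp

The forward primer GGGTAACAG matches the top strand at positions 19–27, 37–45.
The reverse primer's reverse complement is AGGACGGCAA, matching at positions 91–100.
Each forward site pairs with the reverse site to give a product ending at position 100: sizes 82, 64 bp.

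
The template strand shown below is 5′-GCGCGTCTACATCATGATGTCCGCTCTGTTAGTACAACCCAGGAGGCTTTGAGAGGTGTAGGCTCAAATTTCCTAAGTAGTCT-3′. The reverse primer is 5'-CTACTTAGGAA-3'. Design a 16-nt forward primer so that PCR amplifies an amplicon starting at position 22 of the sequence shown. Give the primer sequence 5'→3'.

The reverse primer's reverse complement TTCCTAAGTAG matches the template at positions 70–80; the product starts at position 22.
The forward primer is identical to the top strand over positions 22–37: CGCTCTGTTAGTACAA.

5'-CGCTCTGTTAGTACAA-3'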